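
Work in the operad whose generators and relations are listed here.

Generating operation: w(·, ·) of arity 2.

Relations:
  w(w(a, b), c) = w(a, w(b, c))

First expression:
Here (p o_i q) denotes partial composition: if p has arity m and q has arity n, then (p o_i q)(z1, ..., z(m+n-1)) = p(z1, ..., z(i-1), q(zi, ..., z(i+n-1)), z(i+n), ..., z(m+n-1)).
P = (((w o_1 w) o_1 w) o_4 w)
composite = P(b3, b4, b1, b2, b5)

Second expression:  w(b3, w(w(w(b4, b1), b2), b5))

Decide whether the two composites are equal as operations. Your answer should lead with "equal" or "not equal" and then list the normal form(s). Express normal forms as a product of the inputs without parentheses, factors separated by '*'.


equal: each reduces to b3 * b4 * b1 * b2 * b5

Normal form of the first expression: b3 * b4 * b1 * b2 * b5
Normal form of the second expression: b3 * b4 * b1 * b2 * b5
Same normal form: equal.


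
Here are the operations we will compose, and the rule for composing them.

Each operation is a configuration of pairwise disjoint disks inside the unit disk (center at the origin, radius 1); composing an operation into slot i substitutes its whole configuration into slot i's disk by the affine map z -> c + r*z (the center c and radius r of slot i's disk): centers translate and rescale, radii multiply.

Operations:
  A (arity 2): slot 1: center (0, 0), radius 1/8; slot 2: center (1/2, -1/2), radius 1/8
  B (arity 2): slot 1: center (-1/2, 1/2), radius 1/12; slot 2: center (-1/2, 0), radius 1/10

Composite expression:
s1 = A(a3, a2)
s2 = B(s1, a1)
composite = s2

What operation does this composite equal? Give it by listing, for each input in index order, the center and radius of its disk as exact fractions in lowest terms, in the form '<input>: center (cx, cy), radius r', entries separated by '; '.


a1: center (-1/2, 0), radius 1/10; a2: center (-11/24, 11/24), radius 1/96; a3: center (-1/2, 1/2), radius 1/96

Nesting under B composes maps z -> c + r*z down each a-path.
input a3: applying the 2 nested substitutions gives center (-1/2, 1/2), radius 1/96
input a2: applying the 2 nested substitutions gives center (-11/24, 11/24), radius 1/96
input a1: applying the 1 nested substitution gives center (-1/2, 0), radius 1/10


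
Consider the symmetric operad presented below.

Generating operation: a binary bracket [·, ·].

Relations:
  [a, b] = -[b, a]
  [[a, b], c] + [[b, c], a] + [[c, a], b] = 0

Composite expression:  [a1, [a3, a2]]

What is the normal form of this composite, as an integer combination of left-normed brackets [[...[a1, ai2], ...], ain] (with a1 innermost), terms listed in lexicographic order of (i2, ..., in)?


A multilinear Lie element is pinned by a1-initial words (a1 innermost).
Composite bracket: [a1, [a3, a2]]
Expanding via [a, b] = ab - ba: 4 signed words (2^2 = 4).
The a1-initial words carry the normal form:
  a1a2a3 appears with sign -1, giving the term -[[a1, a2], a3]
  a1a3a2 appears with sign +1, giving the term +[[a1, a3], a2]

-[[a1, a2], a3] + [[a1, a3], a2]


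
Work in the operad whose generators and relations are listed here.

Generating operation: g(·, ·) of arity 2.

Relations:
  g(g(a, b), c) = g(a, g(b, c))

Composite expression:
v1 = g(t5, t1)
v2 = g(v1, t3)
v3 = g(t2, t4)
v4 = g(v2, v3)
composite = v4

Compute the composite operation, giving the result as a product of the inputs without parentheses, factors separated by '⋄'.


t5 ⋄ t1 ⋄ t3 ⋄ t2 ⋄ t4

Every regrouping of g is equal, so read the t-inputs in written order.
g(t5, t1) flattens to t5 ⋄ t1
g(g(t5, t1), t3) flattens to t5 ⋄ t1 ⋄ t3
g(t2, t4) flattens to t2 ⋄ t4
g(g(g(t5, t1), t3), g(t2, t4)) flattens to t5 ⋄ t1 ⋄ t3 ⋄ t2 ⋄ t4


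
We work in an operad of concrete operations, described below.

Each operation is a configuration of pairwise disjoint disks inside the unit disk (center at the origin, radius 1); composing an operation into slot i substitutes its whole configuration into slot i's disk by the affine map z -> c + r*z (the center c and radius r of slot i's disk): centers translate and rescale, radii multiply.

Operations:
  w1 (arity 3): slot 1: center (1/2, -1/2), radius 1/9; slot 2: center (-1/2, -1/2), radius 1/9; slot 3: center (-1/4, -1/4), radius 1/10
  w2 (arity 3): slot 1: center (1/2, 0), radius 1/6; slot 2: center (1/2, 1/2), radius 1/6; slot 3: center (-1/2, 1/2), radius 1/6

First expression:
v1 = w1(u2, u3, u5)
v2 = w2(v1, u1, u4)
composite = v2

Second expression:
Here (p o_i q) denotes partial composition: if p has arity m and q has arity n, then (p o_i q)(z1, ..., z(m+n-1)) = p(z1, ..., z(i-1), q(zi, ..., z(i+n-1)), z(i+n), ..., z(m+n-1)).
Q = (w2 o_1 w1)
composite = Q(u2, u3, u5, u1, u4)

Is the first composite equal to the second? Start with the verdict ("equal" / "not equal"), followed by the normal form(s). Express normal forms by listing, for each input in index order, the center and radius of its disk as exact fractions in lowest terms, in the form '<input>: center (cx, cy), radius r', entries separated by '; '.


The first composite normalizes to u1: center (1/2, 1/2), radius 1/6; u2: center (7/12, -1/12), radius 1/54; u3: center (5/12, -1/12), radius 1/54; u4: center (-1/2, 1/2), radius 1/6; u5: center (11/24, -1/24), radius 1/60
The second composite normalizes to u1: center (1/2, 1/2), radius 1/6; u2: center (7/12, -1/12), radius 1/54; u3: center (5/12, -1/12), radius 1/54; u4: center (-1/2, 1/2), radius 1/6; u5: center (11/24, -1/24), radius 1/60
Both agree, so they are equal.

equal; the common form is u1: center (1/2, 1/2), radius 1/6; u2: center (7/12, -1/12), radius 1/54; u3: center (5/12, -1/12), radius 1/54; u4: center (-1/2, 1/2), radius 1/6; u5: center (11/24, -1/24), radius 1/60


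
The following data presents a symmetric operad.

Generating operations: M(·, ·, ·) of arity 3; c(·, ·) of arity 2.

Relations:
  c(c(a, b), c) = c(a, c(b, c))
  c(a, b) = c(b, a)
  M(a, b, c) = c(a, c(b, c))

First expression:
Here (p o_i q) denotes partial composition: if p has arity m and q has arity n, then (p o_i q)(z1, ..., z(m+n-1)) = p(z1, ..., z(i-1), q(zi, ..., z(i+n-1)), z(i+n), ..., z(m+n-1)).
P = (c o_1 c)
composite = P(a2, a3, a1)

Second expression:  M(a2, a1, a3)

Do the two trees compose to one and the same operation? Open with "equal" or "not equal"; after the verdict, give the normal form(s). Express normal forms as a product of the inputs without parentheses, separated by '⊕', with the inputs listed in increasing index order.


equal; both compose to a1 ⊕ a2 ⊕ a3

The first expression reduces to a1 ⊕ a2 ⊕ a3
The second expression reduces to a1 ⊕ a2 ⊕ a3
One common form — equal.


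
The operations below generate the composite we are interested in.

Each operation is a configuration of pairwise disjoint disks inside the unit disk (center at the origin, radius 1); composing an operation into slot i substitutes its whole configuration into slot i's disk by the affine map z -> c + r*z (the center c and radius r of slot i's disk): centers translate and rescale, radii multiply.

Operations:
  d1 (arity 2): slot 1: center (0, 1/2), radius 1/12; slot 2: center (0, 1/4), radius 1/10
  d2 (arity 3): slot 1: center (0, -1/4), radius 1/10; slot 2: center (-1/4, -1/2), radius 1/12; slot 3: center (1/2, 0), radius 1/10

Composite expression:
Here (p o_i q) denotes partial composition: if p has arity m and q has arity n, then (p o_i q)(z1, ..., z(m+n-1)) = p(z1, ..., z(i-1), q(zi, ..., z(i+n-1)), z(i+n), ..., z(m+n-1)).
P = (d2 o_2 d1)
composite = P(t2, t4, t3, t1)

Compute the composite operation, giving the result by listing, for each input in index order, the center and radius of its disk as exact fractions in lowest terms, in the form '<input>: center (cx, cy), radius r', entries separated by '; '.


t1: center (1/2, 0), radius 1/10; t2: center (0, -1/4), radius 1/10; t3: center (-1/4, -23/48), radius 1/120; t4: center (-1/4, -11/24), radius 1/144

Affine substitution under d2: radii multiply and t-centers shift.
input t2: applying the 1 nested substitution gives center (0, -1/4), radius 1/10
input t4: applying the 2 nested substitutions gives center (-1/4, -11/24), radius 1/144
input t3: applying the 2 nested substitutions gives center (-1/4, -23/48), radius 1/120
input t1: applying the 1 nested substitution gives center (1/2, 0), radius 1/10


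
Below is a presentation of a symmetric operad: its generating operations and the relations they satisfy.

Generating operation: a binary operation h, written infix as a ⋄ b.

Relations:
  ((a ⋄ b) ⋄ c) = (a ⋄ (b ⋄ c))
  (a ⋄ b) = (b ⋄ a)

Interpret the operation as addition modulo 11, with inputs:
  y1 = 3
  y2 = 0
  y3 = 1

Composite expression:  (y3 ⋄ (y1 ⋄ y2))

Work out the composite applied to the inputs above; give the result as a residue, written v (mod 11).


4 (mod 11)

(y1 ⋄ y2) = 3
(y3 ⋄ (y1 ⋄ y2)) = 4


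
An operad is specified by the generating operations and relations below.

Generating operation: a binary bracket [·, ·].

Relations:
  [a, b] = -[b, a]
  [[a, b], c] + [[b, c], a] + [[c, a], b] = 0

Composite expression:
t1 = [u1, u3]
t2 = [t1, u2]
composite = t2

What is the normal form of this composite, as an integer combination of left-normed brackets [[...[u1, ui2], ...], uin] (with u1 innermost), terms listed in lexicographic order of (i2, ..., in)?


A multilinear Lie element is pinned by u1-initial words (u1 innermost).
Composite bracket: [[u1, u3], u2]
Applying ab - ba throughout gives 4 signed words (2^2 = 4).
The u1-initial words carry the normal form:
  sign of u1u3u2 is +1, so it contributes +[[u1, u3], u2]

[[u1, u3], u2]


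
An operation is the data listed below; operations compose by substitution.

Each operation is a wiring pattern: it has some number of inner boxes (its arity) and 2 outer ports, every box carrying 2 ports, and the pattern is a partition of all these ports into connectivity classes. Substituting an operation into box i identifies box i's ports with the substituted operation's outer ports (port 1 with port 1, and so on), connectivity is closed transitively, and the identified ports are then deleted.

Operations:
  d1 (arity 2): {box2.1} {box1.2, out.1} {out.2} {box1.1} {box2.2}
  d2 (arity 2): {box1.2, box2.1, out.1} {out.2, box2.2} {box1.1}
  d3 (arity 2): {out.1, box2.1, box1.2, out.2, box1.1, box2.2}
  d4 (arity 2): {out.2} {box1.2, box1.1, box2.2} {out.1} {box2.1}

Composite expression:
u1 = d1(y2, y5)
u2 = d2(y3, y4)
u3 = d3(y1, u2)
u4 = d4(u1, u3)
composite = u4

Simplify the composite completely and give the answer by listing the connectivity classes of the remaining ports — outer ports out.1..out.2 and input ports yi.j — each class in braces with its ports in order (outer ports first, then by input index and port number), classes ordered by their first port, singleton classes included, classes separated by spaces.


Connectivity passes through glued d4-boundaries; trace each wire chain.
through d1, on inputs (y2, y5): {out.1, y2.2} {out.2} {y2.1} {y5.1} {y5.2} (out.j = stage outer ports)
through d2, on inputs (y3, y4): {out.1, y3.2, y4.1} {out.2, y4.2} {y3.1} (out.j = stage outer ports)
through d3, on inputs (y1, y3, y4): {out.1, out.2, y1.1, y1.2, y3.2, y4.1, y4.2} {y3.1} (out.j = stage outer ports)
through d4, on inputs (y2, y5, y1, y3, y4): {out.1} {out.2} {y1.1, y1.2, y2.2, y3.2, y4.1, y4.2} {y2.1} {y3.1} {y5.1} {y5.2} (out.j = stage outer ports)

{out.1} {out.2} {y1.1, y1.2, y2.2, y3.2, y4.1, y4.2} {y2.1} {y3.1} {y5.1} {y5.2}


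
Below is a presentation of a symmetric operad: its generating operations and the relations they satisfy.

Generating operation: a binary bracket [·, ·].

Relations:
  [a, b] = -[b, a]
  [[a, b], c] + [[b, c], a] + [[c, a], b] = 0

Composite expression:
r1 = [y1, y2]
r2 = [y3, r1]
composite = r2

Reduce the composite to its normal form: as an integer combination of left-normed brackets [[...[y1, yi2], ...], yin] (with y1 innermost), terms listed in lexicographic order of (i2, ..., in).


-[[y1, y2], y3]

Left-normed coefficients sit on the y1-initial expansion words.
Composite bracket: [y3, [y1, y2]]
Full expansion: 4 signed words from ab - ba (2^2 = 4).
Words beginning with y1 determine it all:
  y1y2y3 (sign -1) contributes -[[y1, y2], y3]


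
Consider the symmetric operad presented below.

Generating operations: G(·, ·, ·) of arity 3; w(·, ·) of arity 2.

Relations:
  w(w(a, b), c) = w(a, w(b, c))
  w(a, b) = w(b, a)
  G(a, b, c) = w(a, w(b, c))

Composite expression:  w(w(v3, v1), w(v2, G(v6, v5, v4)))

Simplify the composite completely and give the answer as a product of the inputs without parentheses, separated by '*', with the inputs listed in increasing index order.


v1 * v2 * v3 * v4 * v5 * v6

Reordering under w is free, so list the v-inputs canonically.
w(v3, v1) flattens to v3 * v1
G(v6, v5, v4) flattens to v6 * v5 * v4
w(v2, G(v6, v5, v4)) flattens to v2 * v6 * v5 * v4
w(w(v3, v1), w(v2, G(v6, v5, v4))) flattens to v3 * v1 * v2 * v6 * v5 * v4
reordering the factors by index: v1 * v2 * v3 * v4 * v5 * v6


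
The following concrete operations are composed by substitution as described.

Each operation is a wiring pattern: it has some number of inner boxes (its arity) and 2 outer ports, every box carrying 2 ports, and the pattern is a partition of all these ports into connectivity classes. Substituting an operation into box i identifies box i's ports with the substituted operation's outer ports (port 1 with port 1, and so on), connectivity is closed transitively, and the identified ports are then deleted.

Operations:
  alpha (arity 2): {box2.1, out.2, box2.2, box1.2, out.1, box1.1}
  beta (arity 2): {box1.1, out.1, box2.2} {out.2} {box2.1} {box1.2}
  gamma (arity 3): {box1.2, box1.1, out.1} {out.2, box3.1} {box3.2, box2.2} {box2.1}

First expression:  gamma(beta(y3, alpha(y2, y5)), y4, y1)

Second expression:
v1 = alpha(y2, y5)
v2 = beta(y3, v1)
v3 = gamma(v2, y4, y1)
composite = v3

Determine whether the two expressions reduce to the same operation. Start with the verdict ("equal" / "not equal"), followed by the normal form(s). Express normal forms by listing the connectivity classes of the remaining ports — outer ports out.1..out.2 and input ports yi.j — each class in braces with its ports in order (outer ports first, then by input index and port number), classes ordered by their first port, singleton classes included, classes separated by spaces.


equal — both sides give {out.1, y2.1, y2.2, y3.1, y5.1, y5.2} {out.2, y1.1} {y1.2, y4.2} {y3.2} {y4.1}

In normal form, the first expression is {out.1, y2.1, y2.2, y3.1, y5.1, y5.2} {out.2, y1.1} {y1.2, y4.2} {y3.2} {y4.1}
In normal form, the second expression is {out.1, y2.1, y2.2, y3.1, y5.1, y5.2} {out.2, y1.1} {y1.2, y4.2} {y3.2} {y4.1}
Identical normal forms: equal.


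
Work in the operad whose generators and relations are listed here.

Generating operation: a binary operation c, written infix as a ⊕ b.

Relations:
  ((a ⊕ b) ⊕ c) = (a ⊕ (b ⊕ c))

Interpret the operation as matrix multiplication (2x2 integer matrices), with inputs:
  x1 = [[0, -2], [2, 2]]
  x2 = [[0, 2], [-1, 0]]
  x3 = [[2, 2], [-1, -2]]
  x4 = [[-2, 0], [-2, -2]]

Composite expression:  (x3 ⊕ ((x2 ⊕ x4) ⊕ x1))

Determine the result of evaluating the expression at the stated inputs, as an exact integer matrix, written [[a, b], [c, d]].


[[-16, -8], [8, 8]]

(x2 ⊕ x4) = [[-4, -4], [2, 0]]
((x2 ⊕ x4) ⊕ x1) = [[-8, 0], [0, -4]]
(x3 ⊕ ((x2 ⊕ x4) ⊕ x1)) = [[-16, -8], [8, 8]]


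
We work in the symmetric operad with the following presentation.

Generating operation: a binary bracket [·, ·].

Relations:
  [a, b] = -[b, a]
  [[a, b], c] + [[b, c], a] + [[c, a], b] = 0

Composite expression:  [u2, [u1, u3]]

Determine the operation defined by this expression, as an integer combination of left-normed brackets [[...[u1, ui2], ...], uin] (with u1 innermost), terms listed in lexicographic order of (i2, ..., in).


-[[u1, u3], u2]

Left-normed coefficients sit on the u1-initial expansion words.
Composite bracket: [u2, [u1, u3]]
Applying ab - ba throughout gives 4 signed words (2^2 = 4).
The u1-initial words carry the normal form:
  word u1u3u2 has sign -1, contributing -[[u1, u3], u2]


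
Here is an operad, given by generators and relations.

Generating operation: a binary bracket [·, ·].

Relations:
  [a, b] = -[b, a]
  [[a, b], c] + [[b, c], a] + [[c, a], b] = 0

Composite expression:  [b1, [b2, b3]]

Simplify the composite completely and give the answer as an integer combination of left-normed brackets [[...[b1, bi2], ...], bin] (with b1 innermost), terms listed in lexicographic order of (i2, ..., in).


[[b1, b2], b3] - [[b1, b3], b2]

In the tensor algebra, words opening b1 carry the b1-anchored form.
Composite bracket: [b1, [b2, b3]]
The bracket unfolds into 4 signed words via [a, b] = ab - ba (2^2 = 4).
The b1-initial words carry the normal form:
  from b1b2b3, sign +1: term +[[b1, b2], b3]
  from b1b3b2, sign -1: term -[[b1, b3], b2]


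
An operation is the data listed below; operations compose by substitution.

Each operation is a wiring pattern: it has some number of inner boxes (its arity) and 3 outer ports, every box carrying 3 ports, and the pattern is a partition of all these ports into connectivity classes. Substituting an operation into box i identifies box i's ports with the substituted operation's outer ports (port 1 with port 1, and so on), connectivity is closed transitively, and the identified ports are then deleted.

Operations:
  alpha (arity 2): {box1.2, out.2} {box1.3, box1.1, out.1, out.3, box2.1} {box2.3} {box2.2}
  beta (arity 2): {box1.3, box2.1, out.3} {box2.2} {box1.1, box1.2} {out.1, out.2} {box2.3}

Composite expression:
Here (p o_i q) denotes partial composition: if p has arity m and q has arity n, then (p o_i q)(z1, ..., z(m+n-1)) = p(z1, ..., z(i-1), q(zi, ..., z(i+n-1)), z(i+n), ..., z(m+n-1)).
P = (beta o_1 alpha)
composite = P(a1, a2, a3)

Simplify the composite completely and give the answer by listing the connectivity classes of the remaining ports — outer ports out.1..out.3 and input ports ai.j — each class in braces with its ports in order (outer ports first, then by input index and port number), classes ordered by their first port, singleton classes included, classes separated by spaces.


{out.1, out.2} {out.3, a1.1, a1.2, a1.3, a2.1, a3.1} {a2.2} {a2.3} {a3.2} {a3.3}

After gluing at beta, chains via deleted ports link the a-ports.
through alpha, on inputs (a1, a2): {out.1, out.3, a1.1, a1.3, a2.1} {out.2, a1.2} {a2.2} {a2.3} (out.j = stage outer ports)
through beta, on inputs (a1, a2, a3): {out.1, out.2} {out.3, a1.1, a1.2, a1.3, a2.1, a3.1} {a2.2} {a2.3} {a3.2} {a3.3} (out.j = stage outer ports)


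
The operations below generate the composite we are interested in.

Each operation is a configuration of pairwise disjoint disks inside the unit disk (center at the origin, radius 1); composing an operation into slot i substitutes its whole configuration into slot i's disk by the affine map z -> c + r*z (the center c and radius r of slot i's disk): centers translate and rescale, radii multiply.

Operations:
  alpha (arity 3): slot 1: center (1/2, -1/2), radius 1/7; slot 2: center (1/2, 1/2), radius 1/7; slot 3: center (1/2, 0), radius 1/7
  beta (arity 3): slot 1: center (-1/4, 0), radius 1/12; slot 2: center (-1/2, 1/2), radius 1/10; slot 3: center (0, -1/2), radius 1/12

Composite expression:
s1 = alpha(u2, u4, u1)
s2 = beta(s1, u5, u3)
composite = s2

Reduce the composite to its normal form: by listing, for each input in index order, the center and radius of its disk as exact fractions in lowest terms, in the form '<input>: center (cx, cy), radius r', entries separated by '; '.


u1: center (-5/24, 0), radius 1/84; u2: center (-5/24, -1/24), radius 1/84; u3: center (0, -1/2), radius 1/12; u4: center (-5/24, 1/24), radius 1/84; u5: center (-1/2, 1/2), radius 1/10


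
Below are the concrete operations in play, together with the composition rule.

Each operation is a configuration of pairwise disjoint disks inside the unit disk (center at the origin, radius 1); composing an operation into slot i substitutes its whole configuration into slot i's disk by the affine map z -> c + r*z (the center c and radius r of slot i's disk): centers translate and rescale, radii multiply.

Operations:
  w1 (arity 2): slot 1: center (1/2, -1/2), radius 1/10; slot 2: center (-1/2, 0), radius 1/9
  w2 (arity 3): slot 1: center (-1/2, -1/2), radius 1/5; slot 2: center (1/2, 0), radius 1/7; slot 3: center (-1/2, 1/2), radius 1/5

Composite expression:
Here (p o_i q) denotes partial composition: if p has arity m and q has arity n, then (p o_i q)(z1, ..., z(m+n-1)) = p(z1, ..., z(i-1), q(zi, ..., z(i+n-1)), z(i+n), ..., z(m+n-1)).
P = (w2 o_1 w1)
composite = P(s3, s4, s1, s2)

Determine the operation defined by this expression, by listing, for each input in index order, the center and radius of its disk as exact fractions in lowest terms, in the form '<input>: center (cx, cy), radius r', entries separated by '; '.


Each s-disk chains the slot maps above it in w2; radii multiply.
input s3: applying the 2 nested substitutions gives center (-2/5, -3/5), radius 1/50
input s4: applying the 2 nested substitutions gives center (-3/5, -1/2), radius 1/45
input s1: applying the 1 nested substitution gives center (1/2, 0), radius 1/7
input s2: applying the 1 nested substitution gives center (-1/2, 1/2), radius 1/5

s1: center (1/2, 0), radius 1/7; s2: center (-1/2, 1/2), radius 1/5; s3: center (-2/5, -3/5), radius 1/50; s4: center (-3/5, -1/2), radius 1/45


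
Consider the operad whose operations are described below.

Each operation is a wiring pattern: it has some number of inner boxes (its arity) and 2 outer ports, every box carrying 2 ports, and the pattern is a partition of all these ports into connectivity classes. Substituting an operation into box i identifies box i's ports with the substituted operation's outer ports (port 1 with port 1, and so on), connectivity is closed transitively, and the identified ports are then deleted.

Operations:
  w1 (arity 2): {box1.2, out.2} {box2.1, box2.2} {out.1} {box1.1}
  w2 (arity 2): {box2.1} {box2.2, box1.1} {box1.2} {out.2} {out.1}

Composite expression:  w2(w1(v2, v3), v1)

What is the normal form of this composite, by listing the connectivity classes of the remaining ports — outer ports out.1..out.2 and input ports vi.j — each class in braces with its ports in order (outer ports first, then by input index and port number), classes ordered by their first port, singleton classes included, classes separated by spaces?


Treat the ports identified at w2 as solder joints: merge, then drop.
stage w1: inputs (v2, v3), connectivity {out.1} {out.2, v2.2} {v2.1} {v3.1, v3.2}, out.j its boundary
stage w2: inputs (v2, v3, v1), connectivity {out.1} {out.2} {v1.1} {v1.2} {v2.1} {v2.2} {v3.1, v3.2}, out.j its boundary

{out.1} {out.2} {v1.1} {v1.2} {v2.1} {v2.2} {v3.1, v3.2}


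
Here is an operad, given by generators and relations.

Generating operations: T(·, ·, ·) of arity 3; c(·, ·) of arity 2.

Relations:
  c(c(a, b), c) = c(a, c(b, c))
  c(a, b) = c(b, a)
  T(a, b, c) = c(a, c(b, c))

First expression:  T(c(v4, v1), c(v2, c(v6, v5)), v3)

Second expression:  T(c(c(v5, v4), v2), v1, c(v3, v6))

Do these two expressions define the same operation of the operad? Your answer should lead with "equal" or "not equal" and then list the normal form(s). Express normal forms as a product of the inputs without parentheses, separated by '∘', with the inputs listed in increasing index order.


equal — both sides give v1 ∘ v2 ∘ v3 ∘ v4 ∘ v5 ∘ v6

The first expression reduces to v1 ∘ v2 ∘ v3 ∘ v4 ∘ v5 ∘ v6
The second expression reduces to v1 ∘ v2 ∘ v3 ∘ v4 ∘ v5 ∘ v6
Same normal form: equal.


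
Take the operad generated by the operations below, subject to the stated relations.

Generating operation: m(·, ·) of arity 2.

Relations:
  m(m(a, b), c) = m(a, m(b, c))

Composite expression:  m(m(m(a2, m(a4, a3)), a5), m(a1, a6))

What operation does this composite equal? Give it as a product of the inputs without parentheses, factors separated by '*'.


a2 * a4 * a3 * a5 * a1 * a6

All parenthesizations of m agree; list the a-inputs left to right.
m(a4, a3) collapses to a4 * a3
m(a2, m(a4, a3)) collapses to a2 * a4 * a3
m(m(a2, m(a4, a3)), a5) collapses to a2 * a4 * a3 * a5
m(a1, a6) collapses to a1 * a6
m(m(m(a2, m(a4, a3)), a5), m(a1, a6)) collapses to a2 * a4 * a3 * a5 * a1 * a6


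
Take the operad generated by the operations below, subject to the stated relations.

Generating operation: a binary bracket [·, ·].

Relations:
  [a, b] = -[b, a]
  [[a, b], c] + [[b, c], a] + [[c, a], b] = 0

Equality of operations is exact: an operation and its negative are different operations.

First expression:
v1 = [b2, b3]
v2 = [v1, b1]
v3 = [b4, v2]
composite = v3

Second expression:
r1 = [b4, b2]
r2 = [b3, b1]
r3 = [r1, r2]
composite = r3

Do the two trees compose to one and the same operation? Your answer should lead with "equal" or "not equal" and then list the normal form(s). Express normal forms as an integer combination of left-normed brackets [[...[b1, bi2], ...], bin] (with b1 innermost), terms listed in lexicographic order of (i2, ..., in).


Normal form of the first expression: [[[b1, b2], b3], b4] - [[[b1, b3], b2], b4]
Normal form of the second expression: -[[[b1, b3], b2], b4] + [[[b1, b3], b4], b2]
The normal forms differ: not equal.

not equal; the first gives [[[b1, b2], b3], b4] - [[[b1, b3], b2], b4] and the second -[[[b1, b3], b2], b4] + [[[b1, b3], b4], b2]


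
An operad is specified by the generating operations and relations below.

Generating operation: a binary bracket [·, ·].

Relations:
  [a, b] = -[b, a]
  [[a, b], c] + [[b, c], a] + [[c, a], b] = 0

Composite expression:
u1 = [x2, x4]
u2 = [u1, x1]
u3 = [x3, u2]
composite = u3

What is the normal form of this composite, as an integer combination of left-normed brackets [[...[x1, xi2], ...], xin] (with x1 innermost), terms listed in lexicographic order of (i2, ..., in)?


[[[x1, x2], x4], x3] - [[[x1, x4], x2], x3]

In the tensor algebra, words opening x1 carry the x1-anchored form.
Composite bracket: [x3, [[x2, x4], x1]]
Under [a, b] = ab - ba we get 8 signed associative words (2^3 = 8).
The x1-initial words carry the normal form:
  from x1x2x4x3, sign +1: term +[[[x1, x2], x4], x3]
  from x1x4x2x3, sign -1: term -[[[x1, x4], x2], x3]


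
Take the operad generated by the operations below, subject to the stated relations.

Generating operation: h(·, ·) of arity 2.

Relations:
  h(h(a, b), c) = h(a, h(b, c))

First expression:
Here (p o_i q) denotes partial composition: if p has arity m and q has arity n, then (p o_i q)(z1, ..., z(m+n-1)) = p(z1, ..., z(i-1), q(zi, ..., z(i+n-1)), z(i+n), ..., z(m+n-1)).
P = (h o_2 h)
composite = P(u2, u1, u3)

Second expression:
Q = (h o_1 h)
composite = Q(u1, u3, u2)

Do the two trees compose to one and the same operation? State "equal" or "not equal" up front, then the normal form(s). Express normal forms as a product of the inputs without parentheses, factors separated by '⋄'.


not equal — first u2 ⋄ u1 ⋄ u3, second u1 ⋄ u3 ⋄ u2

Normal form of the first expression: u2 ⋄ u1 ⋄ u3
Normal form of the second expression: u1 ⋄ u3 ⋄ u2
They disagree, so not equal.


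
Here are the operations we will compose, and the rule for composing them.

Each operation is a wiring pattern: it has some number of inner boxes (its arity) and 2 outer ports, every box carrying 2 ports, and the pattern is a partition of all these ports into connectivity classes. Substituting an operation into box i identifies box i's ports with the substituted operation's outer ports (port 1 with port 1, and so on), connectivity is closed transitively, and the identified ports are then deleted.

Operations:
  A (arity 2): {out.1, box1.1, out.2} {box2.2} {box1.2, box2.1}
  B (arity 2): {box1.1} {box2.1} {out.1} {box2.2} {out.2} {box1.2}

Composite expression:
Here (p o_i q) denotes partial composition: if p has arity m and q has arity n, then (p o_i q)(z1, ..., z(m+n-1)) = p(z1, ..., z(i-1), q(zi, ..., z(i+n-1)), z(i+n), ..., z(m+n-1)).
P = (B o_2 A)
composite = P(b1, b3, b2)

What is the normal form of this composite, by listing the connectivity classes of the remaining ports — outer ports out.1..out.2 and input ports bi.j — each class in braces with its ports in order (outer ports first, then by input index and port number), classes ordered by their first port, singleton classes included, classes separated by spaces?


{out.1} {out.2} {b1.1} {b1.2} {b2.1, b3.2} {b2.2} {b3.1}


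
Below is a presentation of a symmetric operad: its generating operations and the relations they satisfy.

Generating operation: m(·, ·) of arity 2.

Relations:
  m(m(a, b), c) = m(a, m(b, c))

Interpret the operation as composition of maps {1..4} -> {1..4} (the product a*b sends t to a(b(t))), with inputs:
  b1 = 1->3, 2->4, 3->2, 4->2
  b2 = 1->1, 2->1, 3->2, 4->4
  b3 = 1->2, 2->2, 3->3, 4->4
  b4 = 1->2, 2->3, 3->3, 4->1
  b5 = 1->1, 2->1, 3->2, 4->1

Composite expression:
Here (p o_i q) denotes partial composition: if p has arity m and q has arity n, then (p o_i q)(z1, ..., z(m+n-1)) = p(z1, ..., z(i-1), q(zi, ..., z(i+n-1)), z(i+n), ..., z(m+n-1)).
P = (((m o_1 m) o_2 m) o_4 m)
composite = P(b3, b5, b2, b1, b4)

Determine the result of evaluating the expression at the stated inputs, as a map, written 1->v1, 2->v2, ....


m(b5, b2) = 1->1, 2->1, 3->1, 4->1
m(b3, m(b5, b2)) = 1->2, 2->2, 3->2, 4->2
m(b1, b4) = 1->4, 2->2, 3->2, 4->3
m(m(b3, m(b5, b2)), m(b1, b4)) = 1->2, 2->2, 3->2, 4->2

1->2, 2->2, 3->2, 4->2


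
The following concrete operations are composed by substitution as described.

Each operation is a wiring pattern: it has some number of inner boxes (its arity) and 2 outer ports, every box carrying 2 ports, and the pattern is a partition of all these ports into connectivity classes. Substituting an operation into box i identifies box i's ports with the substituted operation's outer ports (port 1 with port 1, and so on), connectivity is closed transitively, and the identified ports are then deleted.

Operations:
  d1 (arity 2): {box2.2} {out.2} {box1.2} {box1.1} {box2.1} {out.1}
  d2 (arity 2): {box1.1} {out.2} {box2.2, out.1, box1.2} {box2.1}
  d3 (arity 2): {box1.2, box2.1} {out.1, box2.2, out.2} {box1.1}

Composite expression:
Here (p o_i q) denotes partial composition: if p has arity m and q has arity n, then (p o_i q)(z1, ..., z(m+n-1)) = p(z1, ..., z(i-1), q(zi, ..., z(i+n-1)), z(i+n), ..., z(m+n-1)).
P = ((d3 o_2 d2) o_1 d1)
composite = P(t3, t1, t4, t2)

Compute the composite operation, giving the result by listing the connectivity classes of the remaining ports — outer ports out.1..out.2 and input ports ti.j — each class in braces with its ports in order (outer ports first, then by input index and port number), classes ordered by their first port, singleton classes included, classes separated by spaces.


{out.1, out.2} {t1.1} {t1.2} {t2.1} {t2.2, t4.2} {t3.1} {t3.2} {t4.1}

Treat the ports identified at d3 as solder joints: merge, then drop.
composing d1 on (t3, t1), with out.j its own outer ports: {out.1} {out.2} {t1.1} {t1.2} {t3.1} {t3.2}
composing d2 on (t4, t2), with out.j its own outer ports: {out.1, t2.2, t4.2} {out.2} {t2.1} {t4.1}
composing d3 on (t3, t1, t4, t2), with out.j its own outer ports: {out.1, out.2} {t1.1} {t1.2} {t2.1} {t2.2, t4.2} {t3.1} {t3.2} {t4.1}


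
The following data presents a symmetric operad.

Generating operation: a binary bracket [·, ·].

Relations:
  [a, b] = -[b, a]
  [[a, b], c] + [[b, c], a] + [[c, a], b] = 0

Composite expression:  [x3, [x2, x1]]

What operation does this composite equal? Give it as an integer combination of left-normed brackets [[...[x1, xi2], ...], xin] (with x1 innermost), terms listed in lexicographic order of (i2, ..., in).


In the tensor algebra, words opening x1 carry the x1-anchored form.
Composite bracket: [x3, [x2, x1]]
Applying ab - ba throughout gives 4 signed words (2^2 = 4).
Words beginning with x1 determine it all:
  x1x2x3 appears with sign +1, giving the term +[[x1, x2], x3]

[[x1, x2], x3]


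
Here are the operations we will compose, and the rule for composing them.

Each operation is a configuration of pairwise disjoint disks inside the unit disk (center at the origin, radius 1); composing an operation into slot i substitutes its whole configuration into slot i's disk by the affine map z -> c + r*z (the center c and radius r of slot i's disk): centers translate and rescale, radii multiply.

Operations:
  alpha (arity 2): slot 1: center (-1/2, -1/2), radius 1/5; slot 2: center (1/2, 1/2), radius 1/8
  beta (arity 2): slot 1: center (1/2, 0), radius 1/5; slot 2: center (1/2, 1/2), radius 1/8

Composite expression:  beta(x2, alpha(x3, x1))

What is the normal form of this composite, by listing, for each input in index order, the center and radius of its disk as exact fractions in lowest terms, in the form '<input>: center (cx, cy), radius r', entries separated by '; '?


x1: center (9/16, 9/16), radius 1/64; x2: center (1/2, 0), radius 1/5; x3: center (7/16, 7/16), radius 1/40


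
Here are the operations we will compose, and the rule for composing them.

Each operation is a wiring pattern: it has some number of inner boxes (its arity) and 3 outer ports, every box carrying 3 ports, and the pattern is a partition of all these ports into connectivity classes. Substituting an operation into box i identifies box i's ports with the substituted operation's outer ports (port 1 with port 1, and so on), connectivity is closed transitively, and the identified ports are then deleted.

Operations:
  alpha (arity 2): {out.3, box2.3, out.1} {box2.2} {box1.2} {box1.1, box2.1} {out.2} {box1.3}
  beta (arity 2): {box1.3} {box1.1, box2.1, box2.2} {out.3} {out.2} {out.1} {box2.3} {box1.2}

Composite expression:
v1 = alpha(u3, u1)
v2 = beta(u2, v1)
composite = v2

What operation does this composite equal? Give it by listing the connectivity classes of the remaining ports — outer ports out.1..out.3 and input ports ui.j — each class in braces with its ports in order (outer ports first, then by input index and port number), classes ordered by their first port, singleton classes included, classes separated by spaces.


{out.1} {out.2} {out.3} {u1.1, u3.1} {u1.2} {u1.3, u2.1} {u2.2} {u2.3} {u3.2} {u3.3}


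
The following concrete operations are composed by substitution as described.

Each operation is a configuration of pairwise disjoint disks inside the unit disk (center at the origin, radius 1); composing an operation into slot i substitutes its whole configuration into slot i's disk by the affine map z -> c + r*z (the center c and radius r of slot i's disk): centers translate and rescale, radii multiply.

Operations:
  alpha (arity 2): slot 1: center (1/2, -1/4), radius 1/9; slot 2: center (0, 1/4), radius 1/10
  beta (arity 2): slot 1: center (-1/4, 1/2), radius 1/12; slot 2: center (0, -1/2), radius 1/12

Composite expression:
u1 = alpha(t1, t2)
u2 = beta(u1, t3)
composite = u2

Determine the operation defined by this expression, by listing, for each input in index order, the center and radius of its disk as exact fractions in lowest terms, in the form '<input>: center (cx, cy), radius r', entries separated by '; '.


Follow each t-input down from beta: c' goes to c + r*c', radius to r*r'.
t1 passes through 2 substitutions, ending at center (-5/24, 23/48), radius 1/108
t2 passes through 2 substitutions, ending at center (-1/4, 25/48), radius 1/120
t3 passes through 1 substitution, ending at center (0, -1/2), radius 1/12

t1: center (-5/24, 23/48), radius 1/108; t2: center (-1/4, 25/48), radius 1/120; t3: center (0, -1/2), radius 1/12


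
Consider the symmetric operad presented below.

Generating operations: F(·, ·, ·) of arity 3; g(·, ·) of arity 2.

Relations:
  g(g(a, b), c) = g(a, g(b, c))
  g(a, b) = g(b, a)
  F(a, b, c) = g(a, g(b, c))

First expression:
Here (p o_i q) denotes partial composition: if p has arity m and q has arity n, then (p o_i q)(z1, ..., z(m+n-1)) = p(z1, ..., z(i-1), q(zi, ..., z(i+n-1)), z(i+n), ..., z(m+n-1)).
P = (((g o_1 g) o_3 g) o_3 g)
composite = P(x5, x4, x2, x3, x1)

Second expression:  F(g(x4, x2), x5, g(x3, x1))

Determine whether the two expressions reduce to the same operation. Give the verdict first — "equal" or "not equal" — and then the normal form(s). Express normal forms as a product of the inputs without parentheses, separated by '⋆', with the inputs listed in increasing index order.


equal: each reduces to x1 ⋆ x2 ⋆ x3 ⋆ x4 ⋆ x5

Reducing the first expression gives x1 ⋆ x2 ⋆ x3 ⋆ x4 ⋆ x5
Reducing the second expression gives x1 ⋆ x2 ⋆ x3 ⋆ x4 ⋆ x5
Identical normal forms: equal.


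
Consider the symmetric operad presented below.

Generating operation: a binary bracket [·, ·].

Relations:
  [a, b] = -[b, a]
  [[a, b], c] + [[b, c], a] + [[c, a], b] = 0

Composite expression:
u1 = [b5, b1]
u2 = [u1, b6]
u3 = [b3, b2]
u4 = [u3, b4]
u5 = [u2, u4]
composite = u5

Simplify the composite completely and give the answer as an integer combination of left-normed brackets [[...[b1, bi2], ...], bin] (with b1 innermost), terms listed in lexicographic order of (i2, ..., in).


[[[[[b1, b5], b6], b2], b3], b4] - [[[[[b1, b5], b6], b3], b2], b4] - [[[[[b1, b5], b6], b4], b2], b3] + [[[[[b1, b5], b6], b4], b3], b2]

Left-normed coefficients sit on the b1-initial expansion words.
Composite bracket: [[[b5, b1], b6], [[b3, b2], b4]]
Each bracket splits as ab - ba, giving 32 signed words (2^5 = 32).
Keep just the words that open with b1:
  b1b5b6b2b3b4 appears with sign +1, giving the term +[[[[[b1, b5], b6], b2], b3], b4]
  b1b5b6b3b2b4 appears with sign -1, giving the term -[[[[[b1, b5], b6], b3], b2], b4]
  b1b5b6b4b2b3 appears with sign -1, giving the term -[[[[[b1, b5], b6], b4], b2], b3]
  b1b5b6b4b3b2 appears with sign +1, giving the term +[[[[[b1, b5], b6], b4], b3], b2]


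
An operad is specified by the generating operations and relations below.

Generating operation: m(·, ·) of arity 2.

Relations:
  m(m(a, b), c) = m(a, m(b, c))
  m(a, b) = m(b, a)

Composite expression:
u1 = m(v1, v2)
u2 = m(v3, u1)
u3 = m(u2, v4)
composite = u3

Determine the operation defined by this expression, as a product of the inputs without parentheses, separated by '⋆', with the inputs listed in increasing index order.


v1 ⋆ v2 ⋆ v3 ⋆ v4

Key point: m commutes, so take the v-inputs in any fixed order.
m(v1, v2) collapses to v1 ⋆ v2
m(v3, m(v1, v2)) collapses to v3 ⋆ v1 ⋆ v2
m(m(v3, m(v1, v2)), v4) collapses to v3 ⋆ v1 ⋆ v2 ⋆ v4
rearranged into index order: v1 ⋆ v2 ⋆ v3 ⋆ v4


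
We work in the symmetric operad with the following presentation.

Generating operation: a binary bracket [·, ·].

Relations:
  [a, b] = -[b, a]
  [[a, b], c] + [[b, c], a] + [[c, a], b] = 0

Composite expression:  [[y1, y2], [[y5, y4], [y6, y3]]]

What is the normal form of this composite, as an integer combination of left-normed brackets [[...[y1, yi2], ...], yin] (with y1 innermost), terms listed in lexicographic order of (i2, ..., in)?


-[[[[[y1, y2], y3], y6], y4], y5] + [[[[[y1, y2], y3], y6], y5], y4] + [[[[[y1, y2], y4], y5], y3], y6] - [[[[[y1, y2], y4], y5], y6], y3] - [[[[[y1, y2], y5], y4], y3], y6] + [[[[[y1, y2], y5], y4], y6], y3] + [[[[[y1, y2], y6], y3], y4], y5] - [[[[[y1, y2], y6], y3], y5], y4]

In the tensor algebra, words opening y1 carry the y1-anchored form.
Composite bracket: [[y1, y2], [[y5, y4], [y6, y3]]]
Under [a, b] = ab - ba we get 32 signed associative words (2^5 = 32).
Coefficients come from the y1-initial words:
  y1y2y3y6y4y5 (sign -1) contributes -[[[[[y1, y2], y3], y6], y4], y5]
  y1y2y3y6y5y4 (sign +1) contributes +[[[[[y1, y2], y3], y6], y5], y4]
  y1y2y4y5y3y6 (sign +1) contributes +[[[[[y1, y2], y4], y5], y3], y6]
  y1y2y4y5y6y3 (sign -1) contributes -[[[[[y1, y2], y4], y5], y6], y3]
  y1y2y5y4y3y6 (sign -1) contributes -[[[[[y1, y2], y5], y4], y3], y6]
  y1y2y5y4y6y3 (sign +1) contributes +[[[[[y1, y2], y5], y4], y6], y3]
  y1y2y6y3y4y5 (sign +1) contributes +[[[[[y1, y2], y6], y3], y4], y5]
  y1y2y6y3y5y4 (sign -1) contributes -[[[[[y1, y2], y6], y3], y5], y4]


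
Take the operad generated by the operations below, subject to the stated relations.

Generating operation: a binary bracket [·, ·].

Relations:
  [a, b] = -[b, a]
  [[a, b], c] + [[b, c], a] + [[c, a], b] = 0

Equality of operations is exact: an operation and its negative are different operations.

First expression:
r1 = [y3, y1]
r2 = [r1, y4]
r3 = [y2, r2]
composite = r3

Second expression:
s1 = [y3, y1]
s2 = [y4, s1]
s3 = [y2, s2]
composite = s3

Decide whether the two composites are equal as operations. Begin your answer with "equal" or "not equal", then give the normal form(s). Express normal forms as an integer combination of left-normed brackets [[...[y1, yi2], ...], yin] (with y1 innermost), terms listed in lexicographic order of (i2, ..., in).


not equal: they reduce to [[[y1, y3], y4], y2] and -[[[y1, y3], y4], y2]

The first expression, normalized: [[[y1, y3], y4], y2]
The second expression, normalized: -[[[y1, y3], y4], y2]
They disagree, so not equal.
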